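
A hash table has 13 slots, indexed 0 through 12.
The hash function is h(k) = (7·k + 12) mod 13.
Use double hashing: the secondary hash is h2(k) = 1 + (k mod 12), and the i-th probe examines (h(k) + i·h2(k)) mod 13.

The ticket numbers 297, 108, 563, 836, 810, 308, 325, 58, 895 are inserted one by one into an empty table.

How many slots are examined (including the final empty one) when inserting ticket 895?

4

Insert 297: h=11, slot 11 empty → index 11.
Insert 108: h=1, slot 1 empty → index 1.
Insert 563: h=1, h2=12, slot 1 occupied → index 0.
Insert 836: h=1, h2=9, slot 1 occupied → index 10.
Insert 810: h=1, h2=7, slot 1 occupied → index 8.
Insert 308: h=10, h2=9, slot 10 occupied → index 6.
Insert 325: h=12, slot 12 empty → index 12.
Insert 58: h=2, slot 2 empty → index 2.
Insert 895: h=11, h2=8, slots 11,6,1 occupied → index 9.
Table: [563, 108, 58, ∅, ∅, ∅, 308, ∅, 810, 895, 836, 297, 325]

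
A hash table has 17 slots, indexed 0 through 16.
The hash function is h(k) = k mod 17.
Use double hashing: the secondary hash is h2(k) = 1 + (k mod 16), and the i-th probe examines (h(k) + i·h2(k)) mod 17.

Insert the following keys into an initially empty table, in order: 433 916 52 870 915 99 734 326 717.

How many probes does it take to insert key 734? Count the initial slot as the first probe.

3

433 hashes to 8; slot 8 is free -> place at 8.
916 hashes to 15; slot 15 is free -> place at 15.
52 hashes to 1; slot 1 is free -> place at 1.
870 hashes to 3; slot 3 is free -> place at 3.
915 hashes to 14; slot 14 is free -> place at 14.
99 hashes to 14, h2=4; 14,1 taken -> place at 5.
734 hashes to 3, h2=15; 3,1 taken -> place at 16.
326 hashes to 3, h2=7; 3 taken -> place at 10.
717 hashes to 3, h2=14; 3 taken -> place at 0.
Table: [717, 52, _, 870, _, 99, _, _, 433, _, 326, _, _, _, 915, 916, 734]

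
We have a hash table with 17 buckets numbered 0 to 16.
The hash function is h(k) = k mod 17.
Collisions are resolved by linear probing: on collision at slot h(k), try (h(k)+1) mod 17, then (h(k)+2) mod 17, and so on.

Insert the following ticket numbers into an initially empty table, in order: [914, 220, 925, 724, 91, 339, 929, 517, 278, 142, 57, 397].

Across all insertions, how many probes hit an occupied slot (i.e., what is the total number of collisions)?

914 hashes to 13; slot 13 is free → place at 13.
220 hashes to 16; slot 16 is free → place at 16.
925 hashes to 7; slot 7 is free → place at 7.
724 hashes to 10; slot 10 is free → place at 10.
91 hashes to 6; slot 6 is free → place at 6.
339 hashes to 16; 16 taken → place at 0.
929 hashes to 11; slot 11 is free → place at 11.
517 hashes to 7; 7 taken → place at 8.
278 hashes to 6; 6,7,8 taken → place at 9.
142 hashes to 6; 6,7,8,9,10,11 taken → place at 12.
57 hashes to 6; 6,7,8,9,10,11,12,13 taken → place at 14.
397 hashes to 6; 6,7,8,9,10,11,12,13,14 taken → place at 15.
Table: [339, _, _, _, _, _, 91, 925, 517, 278, 724, 929, 142, 914, 57, 397, 220]

28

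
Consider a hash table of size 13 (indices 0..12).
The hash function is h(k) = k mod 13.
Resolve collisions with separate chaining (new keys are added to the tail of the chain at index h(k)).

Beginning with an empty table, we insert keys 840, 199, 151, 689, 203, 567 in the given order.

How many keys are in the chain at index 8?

4

840 -> bucket 8
199 -> bucket 4
151 -> bucket 8 (collision)
689 -> bucket 0
203 -> bucket 8 (collision)
567 -> bucket 8 (collision)
Final buckets:
0: 689
1: ∅
2: ∅
3: ∅
4: 199
5: ∅
6: ∅
7: ∅
8: 840 -> 151 -> 203 -> 567
9: ∅
10: ∅
11: ∅
12: ∅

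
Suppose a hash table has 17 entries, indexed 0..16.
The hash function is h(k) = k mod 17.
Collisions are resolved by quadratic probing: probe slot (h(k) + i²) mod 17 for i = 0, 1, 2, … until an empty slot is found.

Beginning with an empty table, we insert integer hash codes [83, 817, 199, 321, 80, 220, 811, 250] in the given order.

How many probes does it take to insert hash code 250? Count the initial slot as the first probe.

5

Insert 83: h=15, slot 15 empty -> index 15.
Insert 817: h=1, slot 1 empty -> index 1.
Insert 199: h=12, slot 12 empty -> index 12.
Insert 321: h=15, slot 15 occupied -> index 16.
Insert 80: h=12, slot 12 occupied -> index 13.
Insert 220: h=16, slot 16 occupied -> index 0.
Insert 811: h=12, slots 12,13,16 occupied -> index 4.
Insert 250: h=12, slots 12,13,16,4 occupied -> index 11.
Table: [220, 817, -, -, 811, -, -, -, -, -, -, 250, 199, 80, -, 83, 321]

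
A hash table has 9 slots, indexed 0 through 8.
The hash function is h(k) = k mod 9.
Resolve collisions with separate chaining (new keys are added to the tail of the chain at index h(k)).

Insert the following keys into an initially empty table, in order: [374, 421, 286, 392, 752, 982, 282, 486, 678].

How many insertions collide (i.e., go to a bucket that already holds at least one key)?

4

Insert 374: h=5, bucket 5 empty → new chain.
Insert 421: h=7, bucket 7 empty → new chain.
Insert 286: h=7, bucket 7 nonempty → append to chain.
Insert 392: h=5, bucket 5 nonempty → append to chain.
Insert 752: h=5, bucket 5 nonempty → append to chain.
Insert 982: h=1, bucket 1 empty → new chain.
Insert 282: h=3, bucket 3 empty → new chain.
Insert 486: h=0, bucket 0 empty → new chain.
Insert 678: h=3, bucket 3 nonempty → append to chain.
Final buckets:
0: 486
1: 982
2: ∅
3: 282 -> 678
4: ∅
5: 374 -> 392 -> 752
6: ∅
7: 421 -> 286
8: ∅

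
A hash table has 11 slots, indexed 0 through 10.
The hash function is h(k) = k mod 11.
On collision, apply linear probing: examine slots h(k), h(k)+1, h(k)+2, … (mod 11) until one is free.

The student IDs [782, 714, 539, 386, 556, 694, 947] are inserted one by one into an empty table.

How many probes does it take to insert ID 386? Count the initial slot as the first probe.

2

782 hashes to 1; slot 1 is free => place at 1.
714 hashes to 10; slot 10 is free => place at 10.
539 hashes to 0; slot 0 is free => place at 0.
386 hashes to 1; 1 taken => place at 2.
556 hashes to 6; slot 6 is free => place at 6.
694 hashes to 1; 1,2 taken => place at 3.
947 hashes to 1; 1,2,3 taken => place at 4.
Table: [539, 782, 386, 694, 947, -, 556, -, -, -, 714]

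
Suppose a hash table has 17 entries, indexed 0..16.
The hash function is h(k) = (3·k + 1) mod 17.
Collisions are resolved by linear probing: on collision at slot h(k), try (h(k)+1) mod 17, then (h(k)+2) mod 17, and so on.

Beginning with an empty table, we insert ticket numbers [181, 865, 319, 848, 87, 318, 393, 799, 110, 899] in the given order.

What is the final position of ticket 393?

181 hashes to 0; slot 0 is free → place at 0.
865 hashes to 12; slot 12 is free → place at 12.
319 hashes to 6; slot 6 is free → place at 6.
848 hashes to 12; 12 taken → place at 13.
87 hashes to 7; slot 7 is free → place at 7.
318 hashes to 3; slot 3 is free → place at 3.
393 hashes to 7; 7 taken → place at 8.
799 hashes to 1; slot 1 is free → place at 1.
110 hashes to 8; 8 taken → place at 9.
899 hashes to 12; 12,13 taken → place at 14.
Table: [181, 799, ∅, 318, ∅, ∅, 319, 87, 393, 110, ∅, ∅, 865, 848, 899, ∅, ∅]

8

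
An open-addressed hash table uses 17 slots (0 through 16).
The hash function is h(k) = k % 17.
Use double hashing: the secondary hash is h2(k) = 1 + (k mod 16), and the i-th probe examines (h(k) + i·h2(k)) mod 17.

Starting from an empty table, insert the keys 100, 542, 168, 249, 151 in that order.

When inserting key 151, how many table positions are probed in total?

Insert 100: h=15, slot 15 empty → index 15.
Insert 542: h=15, h2=15, slot 15 occupied → index 13.
Insert 168: h=15, h2=9, slot 15 occupied → index 7.
Insert 249: h=11, slot 11 empty → index 11.
Insert 151: h=15, h2=8, slot 15 occupied → index 6.
Table: [_, _, _, _, _, _, 151, 168, _, _, _, 249, _, 542, _, 100, _]

2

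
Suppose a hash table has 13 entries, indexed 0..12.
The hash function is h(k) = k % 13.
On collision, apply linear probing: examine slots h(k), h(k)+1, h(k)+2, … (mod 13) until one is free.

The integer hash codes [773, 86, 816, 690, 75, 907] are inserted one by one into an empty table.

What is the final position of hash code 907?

Insert 773: h=6, slot 6 empty -> index 6.
Insert 86: h=8, slot 8 empty -> index 8.
Insert 816: h=10, slot 10 empty -> index 10.
Insert 690: h=1, slot 1 empty -> index 1.
Insert 75: h=10, slot 10 occupied -> index 11.
Insert 907: h=10, slots 10,11 occupied -> index 12.
Table: [∅, 690, ∅, ∅, ∅, ∅, 773, ∅, 86, ∅, 816, 75, 907]

12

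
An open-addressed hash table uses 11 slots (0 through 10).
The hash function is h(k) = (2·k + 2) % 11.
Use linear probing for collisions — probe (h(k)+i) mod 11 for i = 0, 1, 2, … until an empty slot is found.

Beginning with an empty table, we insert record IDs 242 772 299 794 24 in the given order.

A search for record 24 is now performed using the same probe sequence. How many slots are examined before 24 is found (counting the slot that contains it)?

Insert 242: h=2, slot 2 empty -> index 2.
Insert 772: h=6, slot 6 empty -> index 6.
Insert 299: h=6, slot 6 occupied -> index 7.
Insert 794: h=6, slots 6,7 occupied -> index 8.
Insert 24: h=6, slots 6,7,8 occupied -> index 9.
Table: [—, —, 242, —, —, —, 772, 299, 794, 24, —]
Lookup 24: h=6, probe 6,7,8,9 → found at 9.

4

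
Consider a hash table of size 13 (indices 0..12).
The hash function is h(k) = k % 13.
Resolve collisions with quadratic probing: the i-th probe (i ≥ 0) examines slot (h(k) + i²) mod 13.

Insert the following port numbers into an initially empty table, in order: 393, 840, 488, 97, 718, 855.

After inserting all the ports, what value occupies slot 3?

393

Insert 393: h=3, slot 3 empty -> index 3.
Insert 840: h=8, slot 8 empty -> index 8.
Insert 488: h=7, slot 7 empty -> index 7.
Insert 97: h=6, slot 6 empty -> index 6.
Insert 718: h=3, slot 3 occupied -> index 4.
Insert 855: h=10, slot 10 empty -> index 10.
Table: [∅, ∅, ∅, 393, 718, ∅, 97, 488, 840, ∅, 855, ∅, ∅]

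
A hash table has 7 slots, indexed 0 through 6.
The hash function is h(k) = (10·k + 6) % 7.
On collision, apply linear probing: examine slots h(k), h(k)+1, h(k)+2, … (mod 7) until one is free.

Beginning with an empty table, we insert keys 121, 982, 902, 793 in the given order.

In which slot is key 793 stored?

Insert 121: h=5, slot 5 empty -> index 5.
Insert 982: h=5, slot 5 occupied -> index 6.
Insert 902: h=3, slot 3 empty -> index 3.
Insert 793: h=5, slots 5,6 occupied -> index 0.
Table: [793, -, -, 902, -, 121, 982]

0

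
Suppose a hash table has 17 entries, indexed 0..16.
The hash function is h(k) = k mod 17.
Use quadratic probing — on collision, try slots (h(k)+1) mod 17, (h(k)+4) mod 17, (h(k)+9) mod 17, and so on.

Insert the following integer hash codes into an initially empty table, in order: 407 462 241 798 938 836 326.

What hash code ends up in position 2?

Insert 407: h=16, slot 16 empty -> index 16.
Insert 462: h=3, slot 3 empty -> index 3.
Insert 241: h=3, slot 3 occupied -> index 4.
Insert 798: h=16, slot 16 occupied -> index 0.
Insert 938: h=3, slots 3,4 occupied -> index 7.
Insert 836: h=3, slots 3,4,7 occupied -> index 12.
Insert 326: h=3, slots 3,4,7,12 occupied -> index 2.
Table: [798, -, 326, 462, 241, -, -, 938, -, -, -, -, 836, -, -, -, 407]

326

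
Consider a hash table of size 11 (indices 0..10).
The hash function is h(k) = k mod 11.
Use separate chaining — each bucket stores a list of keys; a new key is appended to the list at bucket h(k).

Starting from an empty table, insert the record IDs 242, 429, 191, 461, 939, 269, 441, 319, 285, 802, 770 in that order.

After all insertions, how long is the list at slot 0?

4

Insert 242: h=0, bucket 0 empty → new chain.
Insert 429: h=0, bucket 0 nonempty → append to chain.
Insert 191: h=4, bucket 4 empty → new chain.
Insert 461: h=10, bucket 10 empty → new chain.
Insert 939: h=4, bucket 4 nonempty → append to chain.
Insert 269: h=5, bucket 5 empty → new chain.
Insert 441: h=1, bucket 1 empty → new chain.
Insert 319: h=0, bucket 0 nonempty → append to chain.
Insert 285: h=10, bucket 10 nonempty → append to chain.
Insert 802: h=10, bucket 10 nonempty → append to chain.
Insert 770: h=0, bucket 0 nonempty → append to chain.
Final buckets:
0: 242 -> 429 -> 319 -> 770
1: 441
2: .
3: .
4: 191 -> 939
5: 269
6: .
7: .
8: .
9: .
10: 461 -> 285 -> 802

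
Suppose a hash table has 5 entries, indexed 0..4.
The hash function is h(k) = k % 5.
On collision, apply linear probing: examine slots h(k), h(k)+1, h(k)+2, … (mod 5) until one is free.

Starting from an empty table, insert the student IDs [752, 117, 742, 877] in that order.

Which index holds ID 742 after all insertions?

752: h=2 → slot 2
117: h=2, probe 2,3 → slot 3
742: h=2, probe 2,3,4 → slot 4
877: h=2, probe 2,3,4,0 → slot 0
Table: [877, ., 752, 117, 742]

4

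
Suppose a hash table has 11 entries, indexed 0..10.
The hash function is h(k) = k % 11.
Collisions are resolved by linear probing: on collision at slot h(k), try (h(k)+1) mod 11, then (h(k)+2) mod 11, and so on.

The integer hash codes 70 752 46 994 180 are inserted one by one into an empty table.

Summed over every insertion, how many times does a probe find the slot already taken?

70: h=4 => slot 4
752: h=4, probe 4,5 => slot 5
46: h=2 => slot 2
994: h=4, probe 4,5,6 => slot 6
180: h=4, probe 4,5,6,7 => slot 7
Table: [_, _, 46, _, 70, 752, 994, 180, _, _, _]

6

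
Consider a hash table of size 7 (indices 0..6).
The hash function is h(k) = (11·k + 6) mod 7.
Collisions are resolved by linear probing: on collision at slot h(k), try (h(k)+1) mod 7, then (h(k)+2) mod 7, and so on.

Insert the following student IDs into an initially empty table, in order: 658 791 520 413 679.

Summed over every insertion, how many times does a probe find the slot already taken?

9

658 hashes to 6; slot 6 is free -> place at 6.
791 hashes to 6; 6 taken -> place at 0.
520 hashes to 0; 0 taken -> place at 1.
413 hashes to 6; 6,0,1 taken -> place at 2.
679 hashes to 6; 6,0,1,2 taken -> place at 3.
Table: [791, 520, 413, 679, ∅, ∅, 658]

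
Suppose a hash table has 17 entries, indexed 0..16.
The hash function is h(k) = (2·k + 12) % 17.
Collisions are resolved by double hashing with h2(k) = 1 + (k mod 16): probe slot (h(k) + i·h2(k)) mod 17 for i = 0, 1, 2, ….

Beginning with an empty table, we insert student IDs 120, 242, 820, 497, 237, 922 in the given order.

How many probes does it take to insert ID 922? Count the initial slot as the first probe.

120 hashes to 14; slot 14 is free → place at 14.
242 hashes to 3; slot 3 is free → place at 3.
820 hashes to 3, h2=5; 3 taken → place at 8.
497 hashes to 3, h2=2; 3 taken → place at 5.
237 hashes to 10; slot 10 is free → place at 10.
922 hashes to 3, h2=11; 3,14,8 taken → place at 2.
Table: [., ., 922, 242, ., 497, ., ., 820, ., 237, ., ., ., 120, ., .]

4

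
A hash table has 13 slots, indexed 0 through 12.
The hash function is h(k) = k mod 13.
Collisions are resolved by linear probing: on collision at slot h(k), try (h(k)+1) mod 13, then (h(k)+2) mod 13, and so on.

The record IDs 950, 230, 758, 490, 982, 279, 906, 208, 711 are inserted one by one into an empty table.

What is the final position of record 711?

950: h=1 -> slot 1
230: h=9 -> slot 9
758: h=4 -> slot 4
490: h=9, probe 9,10 -> slot 10
982: h=7 -> slot 7
279: h=6 -> slot 6
906: h=9, probe 9,10,11 -> slot 11
208: h=0 -> slot 0
711: h=9, probe 9,10,11,12 -> slot 12
Table: [208, 950, ∅, ∅, 758, ∅, 279, 982, ∅, 230, 490, 906, 711]

12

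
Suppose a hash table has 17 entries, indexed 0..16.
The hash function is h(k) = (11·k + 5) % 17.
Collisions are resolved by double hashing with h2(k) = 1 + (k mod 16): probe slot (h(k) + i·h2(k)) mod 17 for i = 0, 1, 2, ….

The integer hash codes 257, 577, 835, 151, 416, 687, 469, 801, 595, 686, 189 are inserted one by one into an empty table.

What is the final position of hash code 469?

257 hashes to 10; slot 10 is free => place at 10.
577 hashes to 11; slot 11 is free => place at 11.
835 hashes to 10, h2=4; 10 taken => place at 14.
151 hashes to 0; slot 0 is free => place at 0.
416 hashes to 8; slot 8 is free => place at 8.
687 hashes to 14, h2=16; 14 taken => place at 13.
469 hashes to 13, h2=6; 13 taken => place at 2.
801 hashes to 10, h2=2; 10 taken => place at 12.
595 hashes to 5; slot 5 is free => place at 5.
686 hashes to 3; slot 3 is free => place at 3.
189 hashes to 10, h2=14; 10 taken => place at 7.
Table: [151, ., 469, 686, ., 595, ., 189, 416, ., 257, 577, 801, 687, 835, ., .]

2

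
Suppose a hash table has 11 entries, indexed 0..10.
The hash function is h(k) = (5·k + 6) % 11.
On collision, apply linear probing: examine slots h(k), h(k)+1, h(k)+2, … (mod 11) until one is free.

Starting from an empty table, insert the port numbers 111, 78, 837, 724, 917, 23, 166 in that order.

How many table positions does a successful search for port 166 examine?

111: h=0 => slot 0
78: h=0, probe 0,1 => slot 1
837: h=0, probe 0,1,2 => slot 2
724: h=7 => slot 7
917: h=4 => slot 4
23: h=0, probe 0,1,2,3 => slot 3
166: h=0, probe 0,1,2,3,4,5 => slot 5
Table: [111, 78, 837, 23, 917, 166, ., 724, ., ., .]
Lookup 166: h=0, probe 0,1,2,3,4,5 → found at 5.

6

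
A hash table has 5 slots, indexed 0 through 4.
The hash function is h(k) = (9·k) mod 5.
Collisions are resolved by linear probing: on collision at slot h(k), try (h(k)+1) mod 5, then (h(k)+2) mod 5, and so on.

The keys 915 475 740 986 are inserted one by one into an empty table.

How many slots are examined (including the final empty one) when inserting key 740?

915: h=0 -> slot 0
475: h=0, probe 0,1 -> slot 1
740: h=0, probe 0,1,2 -> slot 2
986: h=4 -> slot 4
Table: [915, 475, 740, ∅, 986]

3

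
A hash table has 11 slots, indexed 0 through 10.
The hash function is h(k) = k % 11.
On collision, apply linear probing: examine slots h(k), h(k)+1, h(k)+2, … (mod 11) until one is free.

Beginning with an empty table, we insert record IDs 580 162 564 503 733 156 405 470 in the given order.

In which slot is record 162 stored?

Insert 580: h=8, slot 8 empty → index 8.
Insert 162: h=8, slot 8 occupied → index 9.
Insert 564: h=3, slot 3 empty → index 3.
Insert 503: h=8, slots 8,9 occupied → index 10.
Insert 733: h=7, slot 7 empty → index 7.
Insert 156: h=2, slot 2 empty → index 2.
Insert 405: h=9, slots 9,10 occupied → index 0.
Insert 470: h=8, slots 8,9,10,0 occupied → index 1.
Table: [405, 470, 156, 564, _, _, _, 733, 580, 162, 503]

9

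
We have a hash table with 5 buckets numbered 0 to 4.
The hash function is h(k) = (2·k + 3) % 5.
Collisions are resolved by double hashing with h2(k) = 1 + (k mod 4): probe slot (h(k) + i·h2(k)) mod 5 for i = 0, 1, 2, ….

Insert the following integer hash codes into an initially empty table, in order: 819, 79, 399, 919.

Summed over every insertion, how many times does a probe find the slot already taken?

6

819 hashes to 1; slot 1 is free → place at 1.
79 hashes to 1, h2=4; 1 taken → place at 0.
399 hashes to 1, h2=4; 1,0 taken → place at 4.
919 hashes to 1, h2=4; 1,0,4 taken → place at 3.
Table: [79, 819, ., 919, 399]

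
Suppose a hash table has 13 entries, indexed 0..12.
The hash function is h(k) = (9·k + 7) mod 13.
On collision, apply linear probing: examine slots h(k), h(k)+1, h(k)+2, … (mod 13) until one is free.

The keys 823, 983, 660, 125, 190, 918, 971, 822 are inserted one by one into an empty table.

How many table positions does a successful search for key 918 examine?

5

823: h=4 → slot 4
983: h=1 → slot 1
660: h=6 → slot 6
125: h=1, probe 1,2 → slot 2
190: h=1, probe 1,2,3 → slot 3
918: h=1, probe 1,2,3,4,5 → slot 5
971: h=10 → slot 10
822: h=8 → slot 8
Table: [∅, 983, 125, 190, 823, 918, 660, ∅, 822, ∅, 971, ∅, ∅]
Lookup 918: h=1, probe 1,2,3,4,5 → found at 5.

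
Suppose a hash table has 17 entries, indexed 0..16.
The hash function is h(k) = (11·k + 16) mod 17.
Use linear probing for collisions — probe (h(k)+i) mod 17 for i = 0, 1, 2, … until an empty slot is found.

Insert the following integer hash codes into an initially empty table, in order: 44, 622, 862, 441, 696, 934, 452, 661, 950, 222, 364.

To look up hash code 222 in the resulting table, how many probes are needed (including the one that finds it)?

5

Insert 44: h=7, slot 7 empty → index 7.
Insert 622: h=7, slot 7 occupied → index 8.
Insert 862: h=12, slot 12 empty → index 12.
Insert 441: h=5, slot 5 empty → index 5.
Insert 696: h=5, slot 5 occupied → index 6.
Insert 934: h=5, slots 5,6,7,8 occupied → index 9.
Insert 452: h=7, slots 7,8,9 occupied → index 10.
Insert 661: h=11, slot 11 empty → index 11.
Insert 950: h=11, slots 11,12 occupied → index 13.
Insert 222: h=10, slots 10,11,12,13 occupied → index 14.
Insert 364: h=8, slots 8,9,10,11,12,13,14 occupied → index 15.
Table: [., ., ., ., ., 441, 696, 44, 622, 934, 452, 661, 862, 950, 222, 364, .]
Lookup 222: h=10, probe 10,11,12,13,14 → found at 14.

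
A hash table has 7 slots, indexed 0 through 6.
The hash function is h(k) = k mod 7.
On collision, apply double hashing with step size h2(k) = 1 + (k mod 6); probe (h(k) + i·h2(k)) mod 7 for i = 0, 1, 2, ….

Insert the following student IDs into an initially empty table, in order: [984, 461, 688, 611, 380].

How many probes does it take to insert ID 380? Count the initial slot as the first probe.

2

984 hashes to 4; slot 4 is free → place at 4.
461 hashes to 6; slot 6 is free → place at 6.
688 hashes to 2; slot 2 is free → place at 2.
611 hashes to 2, h2=6; 2 taken → place at 1.
380 hashes to 2, h2=3; 2 taken → place at 5.
Table: [—, 611, 688, —, 984, 380, 461]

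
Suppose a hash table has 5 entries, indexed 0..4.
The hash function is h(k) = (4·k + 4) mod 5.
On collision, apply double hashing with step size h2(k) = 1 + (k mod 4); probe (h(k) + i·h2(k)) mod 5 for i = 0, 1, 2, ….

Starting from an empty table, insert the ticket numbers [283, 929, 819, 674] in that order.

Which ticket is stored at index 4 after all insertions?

283 hashes to 1; slot 1 is free => place at 1.
929 hashes to 0; slot 0 is free => place at 0.
819 hashes to 0, h2=4; 0 taken => place at 4.
674 hashes to 0, h2=3; 0 taken => place at 3.
Table: [929, 283, _, 674, 819]

819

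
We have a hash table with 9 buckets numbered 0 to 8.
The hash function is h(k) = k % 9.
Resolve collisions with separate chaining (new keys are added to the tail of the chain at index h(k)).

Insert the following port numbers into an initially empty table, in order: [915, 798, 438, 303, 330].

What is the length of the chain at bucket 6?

5

915 -> bucket 6
798 -> bucket 6 (collision)
438 -> bucket 6 (collision)
303 -> bucket 6 (collision)
330 -> bucket 6 (collision)
Final buckets:
0: —
1: —
2: —
3: —
4: —
5: —
6: 915 -> 798 -> 438 -> 303 -> 330
7: —
8: —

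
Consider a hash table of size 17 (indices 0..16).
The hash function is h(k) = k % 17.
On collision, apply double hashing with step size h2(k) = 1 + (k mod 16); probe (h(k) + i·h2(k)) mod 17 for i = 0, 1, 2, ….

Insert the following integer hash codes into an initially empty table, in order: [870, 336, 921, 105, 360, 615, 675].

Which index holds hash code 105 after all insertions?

16

Insert 870: h=3, slot 3 empty => index 3.
Insert 336: h=13, slot 13 empty => index 13.
Insert 921: h=3, h2=10, slots 3,13 occupied => index 6.
Insert 105: h=3, h2=10, slots 3,13,6 occupied => index 16.
Insert 360: h=3, h2=9, slot 3 occupied => index 12.
Insert 615: h=3, h2=8, slot 3 occupied => index 11.
Insert 675: h=12, h2=4, slots 12,16,3 occupied => index 7.
Table: [∅, ∅, ∅, 870, ∅, ∅, 921, 675, ∅, ∅, ∅, 615, 360, 336, ∅, ∅, 105]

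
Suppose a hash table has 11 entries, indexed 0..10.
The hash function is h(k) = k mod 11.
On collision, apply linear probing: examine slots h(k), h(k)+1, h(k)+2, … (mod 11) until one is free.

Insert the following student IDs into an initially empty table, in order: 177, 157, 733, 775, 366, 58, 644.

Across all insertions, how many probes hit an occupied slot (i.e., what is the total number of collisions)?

Insert 177: h=1, slot 1 empty -> index 1.
Insert 157: h=3, slot 3 empty -> index 3.
Insert 733: h=7, slot 7 empty -> index 7.
Insert 775: h=5, slot 5 empty -> index 5.
Insert 366: h=3, slot 3 occupied -> index 4.
Insert 58: h=3, slots 3,4,5 occupied -> index 6.
Insert 644: h=6, slots 6,7 occupied -> index 8.
Table: [_, 177, _, 157, 366, 775, 58, 733, 644, _, _]

6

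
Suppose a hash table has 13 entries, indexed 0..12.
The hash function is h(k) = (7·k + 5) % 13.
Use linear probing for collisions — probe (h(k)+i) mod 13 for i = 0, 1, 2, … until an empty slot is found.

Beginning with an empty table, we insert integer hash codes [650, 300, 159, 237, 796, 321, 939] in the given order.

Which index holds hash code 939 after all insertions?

650: h=5 → slot 5
300: h=12 → slot 12
159: h=0 → slot 0
237: h=0, probe 0,1 → slot 1
796: h=0, probe 0,1,2 → slot 2
321: h=3 → slot 3
939: h=0, probe 0,1,2,3,4 → slot 4
Table: [159, 237, 796, 321, 939, 650, ∅, ∅, ∅, ∅, ∅, ∅, 300]

4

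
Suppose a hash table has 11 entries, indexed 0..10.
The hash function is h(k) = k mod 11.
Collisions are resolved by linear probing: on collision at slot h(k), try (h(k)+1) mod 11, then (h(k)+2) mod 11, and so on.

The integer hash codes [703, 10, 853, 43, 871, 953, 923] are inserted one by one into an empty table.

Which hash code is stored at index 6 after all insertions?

Insert 703: h=10, slot 10 empty => index 10.
Insert 10: h=10, slot 10 occupied => index 0.
Insert 853: h=6, slot 6 empty => index 6.
Insert 43: h=10, slots 10,0 occupied => index 1.
Insert 871: h=2, slot 2 empty => index 2.
Insert 953: h=7, slot 7 empty => index 7.
Insert 923: h=10, slots 10,0,1,2 occupied => index 3.
Table: [10, 43, 871, 923, —, —, 853, 953, —, —, 703]

853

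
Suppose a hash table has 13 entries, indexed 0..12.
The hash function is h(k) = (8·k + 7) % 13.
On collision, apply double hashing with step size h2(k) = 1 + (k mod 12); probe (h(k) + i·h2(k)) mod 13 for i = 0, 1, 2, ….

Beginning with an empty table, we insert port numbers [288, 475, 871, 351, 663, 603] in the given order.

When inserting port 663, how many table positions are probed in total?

288 hashes to 10; slot 10 is free -> place at 10.
475 hashes to 11; slot 11 is free -> place at 11.
871 hashes to 7; slot 7 is free -> place at 7.
351 hashes to 7, h2=4; 7,11 taken -> place at 2.
663 hashes to 7, h2=4; 7,11,2 taken -> place at 6.
603 hashes to 8; slot 8 is free -> place at 8.
Table: [_, _, 351, _, _, _, 663, 871, 603, _, 288, 475, _]

4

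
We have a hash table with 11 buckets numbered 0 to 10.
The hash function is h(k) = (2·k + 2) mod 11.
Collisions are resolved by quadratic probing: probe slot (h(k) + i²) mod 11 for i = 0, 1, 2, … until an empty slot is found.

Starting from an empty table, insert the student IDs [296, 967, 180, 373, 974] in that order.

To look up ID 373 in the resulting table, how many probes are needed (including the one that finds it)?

296 hashes to 0; slot 0 is free → place at 0.
967 hashes to 0; 0 taken → place at 1.
180 hashes to 10; slot 10 is free → place at 10.
373 hashes to 0; 0,1 taken → place at 4.
974 hashes to 3; slot 3 is free → place at 3.
Table: [296, 967, —, 974, 373, —, —, —, —, —, 180]
Lookup 373: h=0, probe 0,1,4 → found at 4.

3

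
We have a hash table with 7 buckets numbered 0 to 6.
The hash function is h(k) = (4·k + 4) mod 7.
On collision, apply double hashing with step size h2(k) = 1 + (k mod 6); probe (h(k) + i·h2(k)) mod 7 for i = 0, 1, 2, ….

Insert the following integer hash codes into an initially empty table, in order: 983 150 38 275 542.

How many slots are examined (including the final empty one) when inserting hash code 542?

983 hashes to 2; slot 2 is free => place at 2.
150 hashes to 2, h2=1; 2 taken => place at 3.
38 hashes to 2, h2=3; 2 taken => place at 5.
275 hashes to 5, h2=6; 5 taken => place at 4.
542 hashes to 2, h2=3; 2,5 taken => place at 1.
Table: [., 542, 983, 150, 275, 38, .]

3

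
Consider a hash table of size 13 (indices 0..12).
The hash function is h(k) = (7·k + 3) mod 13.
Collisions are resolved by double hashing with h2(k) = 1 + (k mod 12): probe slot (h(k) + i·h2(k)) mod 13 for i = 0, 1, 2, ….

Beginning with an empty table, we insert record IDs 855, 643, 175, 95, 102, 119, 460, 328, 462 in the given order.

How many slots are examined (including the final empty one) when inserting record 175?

2

Insert 855: h=8, slot 8 empty -> index 8.
Insert 643: h=6, slot 6 empty -> index 6.
Insert 175: h=6, h2=8, slot 6 occupied -> index 1.
Insert 95: h=5, slot 5 empty -> index 5.
Insert 102: h=2, slot 2 empty -> index 2.
Insert 119: h=4, slot 4 empty -> index 4.
Insert 460: h=12, slot 12 empty -> index 12.
Insert 328: h=11, slot 11 empty -> index 11.
Insert 462: h=0, slot 0 empty -> index 0.
Table: [462, 175, 102, _, 119, 95, 643, _, 855, _, _, 328, 460]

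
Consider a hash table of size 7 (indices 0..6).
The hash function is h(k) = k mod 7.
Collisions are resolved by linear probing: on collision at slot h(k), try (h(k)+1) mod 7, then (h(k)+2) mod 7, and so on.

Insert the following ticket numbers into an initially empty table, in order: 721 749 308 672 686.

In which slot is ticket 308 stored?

721: h=0 -> slot 0
749: h=0, probe 0,1 -> slot 1
308: h=0, probe 0,1,2 -> slot 2
672: h=0, probe 0,1,2,3 -> slot 3
686: h=0, probe 0,1,2,3,4 -> slot 4
Table: [721, 749, 308, 672, 686, ., .]

2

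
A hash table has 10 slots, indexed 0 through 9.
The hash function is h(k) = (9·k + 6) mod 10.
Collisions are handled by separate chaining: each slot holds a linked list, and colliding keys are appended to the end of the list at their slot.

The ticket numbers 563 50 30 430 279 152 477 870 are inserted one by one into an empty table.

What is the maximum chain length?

4

563 -> bucket 3
50 -> bucket 6
30 -> bucket 6 (collision)
430 -> bucket 6 (collision)
279 -> bucket 7
152 -> bucket 4
477 -> bucket 9
870 -> bucket 6 (collision)
Final buckets:
0: ∅
1: ∅
2: ∅
3: 563
4: 152
5: ∅
6: 50 -> 30 -> 430 -> 870
7: 279
8: ∅
9: 477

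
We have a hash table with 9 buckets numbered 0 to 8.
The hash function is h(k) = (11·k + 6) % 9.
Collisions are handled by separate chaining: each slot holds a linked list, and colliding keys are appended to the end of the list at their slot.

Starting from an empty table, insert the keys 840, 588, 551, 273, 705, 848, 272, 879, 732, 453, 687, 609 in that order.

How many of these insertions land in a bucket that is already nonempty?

Insert 840: h=3, bucket 3 empty → new chain.
Insert 588: h=3, bucket 3 nonempty → append to chain.
Insert 551: h=1, bucket 1 empty → new chain.
Insert 273: h=3, bucket 3 nonempty → append to chain.
Insert 705: h=3, bucket 3 nonempty → append to chain.
Insert 848: h=1, bucket 1 nonempty → append to chain.
Insert 272: h=1, bucket 1 nonempty → append to chain.
Insert 879: h=0, bucket 0 empty → new chain.
Insert 732: h=3, bucket 3 nonempty → append to chain.
Insert 453: h=3, bucket 3 nonempty → append to chain.
Insert 687: h=3, bucket 3 nonempty → append to chain.
Insert 609: h=0, bucket 0 nonempty → append to chain.
Final buckets:
0: 879 -> 609
1: 551 -> 848 -> 272
2: ∅
3: 840 -> 588 -> 273 -> 705 -> 732 -> 453 -> 687
4: ∅
5: ∅
6: ∅
7: ∅
8: ∅

9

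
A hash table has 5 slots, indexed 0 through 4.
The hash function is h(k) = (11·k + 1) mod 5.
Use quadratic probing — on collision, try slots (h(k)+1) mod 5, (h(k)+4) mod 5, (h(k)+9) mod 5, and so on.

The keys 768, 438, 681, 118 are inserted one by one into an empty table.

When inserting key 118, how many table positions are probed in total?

Insert 768: h=4, slot 4 empty -> index 4.
Insert 438: h=4, slot 4 occupied -> index 0.
Insert 681: h=2, slot 2 empty -> index 2.
Insert 118: h=4, slots 4,0 occupied -> index 3.
Table: [438, —, 681, 118, 768]

3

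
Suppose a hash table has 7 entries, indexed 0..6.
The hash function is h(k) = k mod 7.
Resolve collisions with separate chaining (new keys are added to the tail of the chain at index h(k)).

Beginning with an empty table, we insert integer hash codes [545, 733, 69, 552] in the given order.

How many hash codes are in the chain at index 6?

Insert 545: h=6, bucket 6 empty -> new chain.
Insert 733: h=5, bucket 5 empty -> new chain.
Insert 69: h=6, bucket 6 nonempty -> append to chain.
Insert 552: h=6, bucket 6 nonempty -> append to chain.
Final buckets:
0: —
1: —
2: —
3: —
4: —
5: 733
6: 545 -> 69 -> 552

3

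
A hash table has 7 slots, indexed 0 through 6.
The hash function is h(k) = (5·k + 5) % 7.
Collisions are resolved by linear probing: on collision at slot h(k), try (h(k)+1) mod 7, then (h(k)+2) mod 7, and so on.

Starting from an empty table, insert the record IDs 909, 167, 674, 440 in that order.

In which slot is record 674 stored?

2

909 hashes to 0; slot 0 is free → place at 0.
167 hashes to 0; 0 taken → place at 1.
674 hashes to 1; 1 taken → place at 2.
440 hashes to 0; 0,1,2 taken → place at 3.
Table: [909, 167, 674, 440, ∅, ∅, ∅]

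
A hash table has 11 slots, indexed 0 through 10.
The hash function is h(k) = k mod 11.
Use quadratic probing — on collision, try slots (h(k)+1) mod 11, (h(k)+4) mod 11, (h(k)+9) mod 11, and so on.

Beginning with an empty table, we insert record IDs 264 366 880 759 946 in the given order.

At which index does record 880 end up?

1

264: h=0 -> slot 0
366: h=3 -> slot 3
880: h=0, probe 0,1 -> slot 1
759: h=0, probe 0,1,4 -> slot 4
946: h=0, probe 0,1,4,9 -> slot 9
Table: [264, 880, —, 366, 759, —, —, —, —, 946, —]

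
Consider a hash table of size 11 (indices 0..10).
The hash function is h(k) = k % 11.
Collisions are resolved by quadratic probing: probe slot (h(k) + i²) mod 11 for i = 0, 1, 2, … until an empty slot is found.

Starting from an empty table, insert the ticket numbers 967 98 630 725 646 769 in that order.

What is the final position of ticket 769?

967: h=10 -> slot 10
98: h=10, probe 10,0 -> slot 0
630: h=3 -> slot 3
725: h=10, probe 10,0,3,8 -> slot 8
646: h=8, probe 8,9 -> slot 9
769: h=10, probe 10,0,3,8,4 -> slot 4
Table: [98, -, -, 630, 769, -, -, -, 725, 646, 967]

4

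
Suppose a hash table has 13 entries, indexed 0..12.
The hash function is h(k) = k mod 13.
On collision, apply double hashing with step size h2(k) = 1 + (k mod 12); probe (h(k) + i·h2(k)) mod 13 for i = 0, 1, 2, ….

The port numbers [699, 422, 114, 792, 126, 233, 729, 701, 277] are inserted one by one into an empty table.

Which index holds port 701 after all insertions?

11

699: h=10 -> slot 10
422: h=6 -> slot 6
114: h=10, h2=7, probe 10,4 -> slot 4
792: h=12 -> slot 12
126: h=9 -> slot 9
233: h=12, h2=6, probe 12,5 -> slot 5
729: h=1 -> slot 1
701: h=12, h2=6, probe 12,5,11 -> slot 11
277: h=4, h2=2, probe 4,6,8 -> slot 8
Table: [_, 729, _, _, 114, 233, 422, _, 277, 126, 699, 701, 792]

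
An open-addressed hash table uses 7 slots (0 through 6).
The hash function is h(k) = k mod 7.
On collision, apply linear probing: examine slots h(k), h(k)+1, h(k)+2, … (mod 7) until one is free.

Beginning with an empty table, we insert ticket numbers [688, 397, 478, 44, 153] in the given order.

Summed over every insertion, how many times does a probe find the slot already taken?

688: h=2 -> slot 2
397: h=5 -> slot 5
478: h=2, probe 2,3 -> slot 3
44: h=2, probe 2,3,4 -> slot 4
153: h=6 -> slot 6
Table: [∅, ∅, 688, 478, 44, 397, 153]

3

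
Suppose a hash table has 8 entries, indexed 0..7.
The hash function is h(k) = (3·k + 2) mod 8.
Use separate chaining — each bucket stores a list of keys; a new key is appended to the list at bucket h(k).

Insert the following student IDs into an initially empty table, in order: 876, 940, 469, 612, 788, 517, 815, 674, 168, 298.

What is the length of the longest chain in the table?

4

Insert 876: h=6, bucket 6 empty → new chain.
Insert 940: h=6, bucket 6 nonempty → append to chain.
Insert 469: h=1, bucket 1 empty → new chain.
Insert 612: h=6, bucket 6 nonempty → append to chain.
Insert 788: h=6, bucket 6 nonempty → append to chain.
Insert 517: h=1, bucket 1 nonempty → append to chain.
Insert 815: h=7, bucket 7 empty → new chain.
Insert 674: h=0, bucket 0 empty → new chain.
Insert 168: h=2, bucket 2 empty → new chain.
Insert 298: h=0, bucket 0 nonempty → append to chain.
Final buckets:
0: 674 -> 298
1: 469 -> 517
2: 168
3: ∅
4: ∅
5: ∅
6: 876 -> 940 -> 612 -> 788
7: 815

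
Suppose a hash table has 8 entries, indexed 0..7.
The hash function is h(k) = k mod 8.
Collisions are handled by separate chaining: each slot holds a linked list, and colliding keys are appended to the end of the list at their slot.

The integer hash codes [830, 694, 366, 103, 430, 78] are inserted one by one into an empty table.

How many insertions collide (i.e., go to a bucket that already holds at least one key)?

4

830 → bucket 6
694 → bucket 6 (collision)
366 → bucket 6 (collision)
103 → bucket 7
430 → bucket 6 (collision)
78 → bucket 6 (collision)
Final buckets:
0: -
1: -
2: -
3: -
4: -
5: -
6: 830 -> 694 -> 366 -> 430 -> 78
7: 103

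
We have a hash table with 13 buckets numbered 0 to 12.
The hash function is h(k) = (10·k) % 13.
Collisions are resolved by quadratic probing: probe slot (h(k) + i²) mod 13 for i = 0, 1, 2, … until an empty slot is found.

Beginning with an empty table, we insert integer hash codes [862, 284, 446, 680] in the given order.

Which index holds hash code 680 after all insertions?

Insert 862: h=1, slot 1 empty → index 1.
Insert 284: h=6, slot 6 empty → index 6.
Insert 446: h=1, slot 1 occupied → index 2.
Insert 680: h=1, slots 1,2 occupied → index 5.
Table: [_, 862, 446, _, _, 680, 284, _, _, _, _, _, _]

5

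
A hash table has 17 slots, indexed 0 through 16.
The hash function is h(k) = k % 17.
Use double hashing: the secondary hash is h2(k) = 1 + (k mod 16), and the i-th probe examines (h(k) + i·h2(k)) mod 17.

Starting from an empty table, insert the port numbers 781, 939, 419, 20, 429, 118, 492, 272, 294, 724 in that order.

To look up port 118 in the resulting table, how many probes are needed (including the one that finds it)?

2

781 hashes to 16; slot 16 is free → place at 16.
939 hashes to 4; slot 4 is free → place at 4.
419 hashes to 11; slot 11 is free → place at 11.
20 hashes to 3; slot 3 is free → place at 3.
429 hashes to 4, h2=14; 4 taken → place at 1.
118 hashes to 16, h2=7; 16 taken → place at 6.
492 hashes to 16, h2=13; 16 taken → place at 12.
272 hashes to 0; slot 0 is free → place at 0.
294 hashes to 5; slot 5 is free → place at 5.
724 hashes to 10; slot 10 is free → place at 10.
Table: [272, 429, -, 20, 939, 294, 118, -, -, -, 724, 419, 492, -, -, -, 781]
Lookup 118: h=16, h2=7, probe 16,6 → found at 6.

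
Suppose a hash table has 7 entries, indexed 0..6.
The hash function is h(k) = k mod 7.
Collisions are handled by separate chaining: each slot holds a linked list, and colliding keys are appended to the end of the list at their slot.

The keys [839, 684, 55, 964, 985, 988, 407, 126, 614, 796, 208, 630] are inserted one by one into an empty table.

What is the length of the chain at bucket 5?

6

Insert 839: h=6, bucket 6 empty → new chain.
Insert 684: h=5, bucket 5 empty → new chain.
Insert 55: h=6, bucket 6 nonempty → append to chain.
Insert 964: h=5, bucket 5 nonempty → append to chain.
Insert 985: h=5, bucket 5 nonempty → append to chain.
Insert 988: h=1, bucket 1 empty → new chain.
Insert 407: h=1, bucket 1 nonempty → append to chain.
Insert 126: h=0, bucket 0 empty → new chain.
Insert 614: h=5, bucket 5 nonempty → append to chain.
Insert 796: h=5, bucket 5 nonempty → append to chain.
Insert 208: h=5, bucket 5 nonempty → append to chain.
Insert 630: h=0, bucket 0 nonempty → append to chain.
Final buckets:
0: 126 -> 630
1: 988 -> 407
2: -
3: -
4: -
5: 684 -> 964 -> 985 -> 614 -> 796 -> 208
6: 839 -> 55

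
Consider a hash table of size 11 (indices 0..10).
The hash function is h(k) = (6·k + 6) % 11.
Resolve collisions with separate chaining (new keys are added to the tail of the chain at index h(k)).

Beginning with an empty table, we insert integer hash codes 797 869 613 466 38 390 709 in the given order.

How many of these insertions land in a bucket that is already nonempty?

797 → bucket 3
869 → bucket 6
613 → bucket 10
466 → bucket 8
38 → bucket 3 (collision)
390 → bucket 3 (collision)
709 → bucket 3 (collision)
Final buckets:
0: .
1: .
2: .
3: 797 -> 38 -> 390 -> 709
4: .
5: .
6: 869
7: .
8: 466
9: .
10: 613

3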